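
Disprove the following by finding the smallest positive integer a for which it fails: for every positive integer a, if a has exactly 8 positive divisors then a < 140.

A counterexample is any positive integer a such that a has exactly 8 positive divisors but the claim fails; we check each in order.
The first 20 eligible values, up to a = 138, all satisfy the conclusion.
a = 152: τ(152) = 8; 152 ≥ 140.
Thus a = 152 disproves the claim, and no smaller a works.

a = 152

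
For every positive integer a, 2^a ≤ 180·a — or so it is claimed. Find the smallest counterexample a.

We need the least positive integer a for which 2^a > 180·a.
For a = 1, 2, 3, 4, 5, 6, 7, 8, 9, 10 the conclusion holds.
a = 11: 2^a = 2048 and 180·a = 1980, so 2048 > 1980.
So a = 11 is the smallest counterexample.

a = 11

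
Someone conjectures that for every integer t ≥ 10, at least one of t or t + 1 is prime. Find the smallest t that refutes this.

t = 14

Check each integer t ≥ 10 in order until t, t + 1 are both composite.
t = 10: 11 is prime.
t = 11: 11 is prime.
t = 12: 13 is prime.
t = 13: 13 is prime.
t = 14: 14 = 2 × 7; 15 = 3 × 5 — both composite.
Hence t = 14 is a counterexample.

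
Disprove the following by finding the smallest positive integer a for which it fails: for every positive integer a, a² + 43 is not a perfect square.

a = 21

We need the least positive integer a for which a² + 43 is a perfect square.
For a = 1, 2, 3, 4, …, 18, 19, 20 the conclusion holds.
a = 21: 21² + 43 = 484 = 22², a perfect square.
So a = 21 is the smallest counterexample.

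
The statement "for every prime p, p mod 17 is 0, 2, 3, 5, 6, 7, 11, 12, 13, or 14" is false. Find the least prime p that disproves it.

p = 43

For p = 2, 3, 5, 7, …, 31, 37, 41 the conclusion holds.
p = 43: 43 mod 17 = 9 — not in {0, 2, 3, 5, 6, 7, 11, 12, 13, 14}.
Thus p = 43 disproves the claim, and no smaller p works.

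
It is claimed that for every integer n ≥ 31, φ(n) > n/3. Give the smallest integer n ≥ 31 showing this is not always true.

Check each integer n ≥ 31 in order until the claim fails.
The first 5 eligible values, up to n = 35, all satisfy the conclusion.
n = 36: φ(36) = 12 and 36/3 = 12, so φ(36) ≤ 36/3.

n = 36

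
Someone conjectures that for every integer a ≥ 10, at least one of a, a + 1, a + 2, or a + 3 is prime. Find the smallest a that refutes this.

a = 24

For a = 10, 11, 12, 13, …, 21, 22, 23 the conclusion holds.
a = 24: 24 = 2 × 12; 25 = 5 × 5; 26 = 2 × 13; 27 = 3 × 9 — all composite.
Hence a = 24 is a counterexample.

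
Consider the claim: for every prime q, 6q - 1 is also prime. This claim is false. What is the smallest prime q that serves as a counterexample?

q = 2: 6q - 1 = 11, prime.
q = 3: 6q - 1 = 17, prime.
q = 5: 6q - 1 = 29, prime.
q = 7: 6q - 1 = 41, prime.
q = 11: 6q - 1 = 65 = 5 × 13, not prime.

q = 11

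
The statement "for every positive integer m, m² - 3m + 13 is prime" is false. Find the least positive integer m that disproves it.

A counterexample is any positive integer m such that m² - 3m + 13 is not prime; we check each in order.
The first 11 eligible values, up to m = 11, all satisfy the conclusion.
m = 12: m² - 3m + 13 = 121 = 11 × 11, composite.

m = 12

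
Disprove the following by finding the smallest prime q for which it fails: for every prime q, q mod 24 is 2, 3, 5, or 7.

A counterexample is any prime q such that the claim fails; we check each in order.
The first 4 eligible values, up to q = 7, all satisfy the conclusion.
q = 11: 11 mod 24 = 11 — not in {2, 3, 5, 7}.

q = 11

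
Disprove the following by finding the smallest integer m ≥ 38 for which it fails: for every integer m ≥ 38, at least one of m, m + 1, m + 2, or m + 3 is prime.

m = 48

A counterexample is any integer m ≥ 38 such that m, m + 1, m + 2, m + 3 are all composite; we check each in order.
For m = 38, 39, 40, 41, 42, 43, 44, 45, 46, 47 the conclusion holds.
m = 48: 48 = 2 × 24; 49 = 7 × 7; 50 = 2 × 25; 51 = 3 × 17 — all composite.
Hence m = 48 is a counterexample.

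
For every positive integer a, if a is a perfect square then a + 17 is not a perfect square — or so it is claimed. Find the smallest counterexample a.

We need the least positive integer a for which a is a perfect square but a + 17 is a perfect square.
For a = 1, 4, 9, 16, 25, 36, 49 the conclusion holds.
a = 64: 64 = 8² and 64 + 17 = 81 = 9².
So a = 64 is the smallest counterexample.

a = 64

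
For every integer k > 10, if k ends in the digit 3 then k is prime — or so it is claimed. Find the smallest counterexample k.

k = 33

k = 13: 13 ends in 3 and is prime.
k = 23: 23 ends in 3 and is prime.
k = 33: 33 ends in 3; 33 = 3 × 11, composite.
Thus k = 33 disproves the claim, and no smaller k works.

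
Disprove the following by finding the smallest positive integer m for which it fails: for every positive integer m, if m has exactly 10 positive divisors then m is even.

m = 405

Check each positive integer m in order until m has exactly 10 positive divisors but m is odd.
For m = 48, 80, 112, 162, 176, 208, 272, 304, 368 the conclusion holds.
m = 405: divisors of 405: 10 divisors; 405 is odd.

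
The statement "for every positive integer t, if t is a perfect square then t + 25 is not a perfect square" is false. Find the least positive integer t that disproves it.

We need the least positive integer t for which t is a perfect square but t + 25 is a perfect square.
The first 11 eligible values, up to t = 121, all satisfy the conclusion.
t = 144: 144 = 12² and 144 + 25 = 169 = 13².
Hence t = 144 is a counterexample.

t = 144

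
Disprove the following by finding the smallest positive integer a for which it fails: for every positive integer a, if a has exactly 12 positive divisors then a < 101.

We need the least positive integer a for which a has exactly 12 positive divisors but the claim fails.
For a = 60, 72, 84, 90, 96 the conclusion holds.
a = 108: τ(108) = 12; 108 ≥ 101.

a = 108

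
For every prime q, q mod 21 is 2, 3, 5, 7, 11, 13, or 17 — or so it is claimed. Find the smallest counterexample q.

q = 19

Check each prime q in order until the claim fails.
The first 7 eligible values, up to q = 17, all satisfy the conclusion.
q = 19: 19 mod 21 = 19 — not in {2, 3, 5, 7, 11, 13, 17}.
So q = 19 is the smallest counterexample.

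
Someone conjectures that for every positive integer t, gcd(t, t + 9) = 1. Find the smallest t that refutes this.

t = 1: gcd(1, 10) = 1.
t = 2: gcd(2, 11) = 1.
t = 3: gcd(3, 12) = 3.
Thus t = 3 disproves the claim, and no smaller t works.

t = 3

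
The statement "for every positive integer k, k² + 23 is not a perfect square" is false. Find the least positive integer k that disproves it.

We need the least positive integer k for which k² + 23 is a perfect square.
The first 10 eligible values, up to k = 10, all satisfy the conclusion.
k = 11: 11² + 23 = 144 = 12², a perfect square.
Thus k = 11 disproves the claim, and no smaller k works.

k = 11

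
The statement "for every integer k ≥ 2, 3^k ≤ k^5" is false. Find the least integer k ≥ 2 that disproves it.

k = 11

Check each integer k ≥ 2 in order until 3^k > k^5.
For k = 2, 3, 4, 5, 6, 7, 8, 9, 10 the conclusion holds.
k = 11: 3^k = 177147 and k^5 = 161051, so 177147 > 161051.
So k = 11 is the smallest counterexample.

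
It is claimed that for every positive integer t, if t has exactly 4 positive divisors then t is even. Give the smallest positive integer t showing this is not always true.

t = 15

t = 6: divisors of 6: 1, 2, 3, 6; 6 is even.
t = 8: divisors of 8: 1, 2, 4, 8; 8 is even.
t = 10: divisors of 10: 1, 2, 5, 10; 10 is even.
t = 14: divisors of 14: 1, 2, 7, 14; 14 is even.
t = 15: divisors of 15: 1, 3, 5, 15; 15 is odd.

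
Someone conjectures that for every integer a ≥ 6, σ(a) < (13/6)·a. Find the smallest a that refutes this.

a = 12

For a = 6, 7, 8, 9, 10, 11 the conclusion holds.
a = 12: σ(12) = 28; 28 ≥ 26.
Thus a = 12 disproves the claim, and no smaller a works.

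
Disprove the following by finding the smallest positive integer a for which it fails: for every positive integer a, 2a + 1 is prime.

Check each positive integer a in order until 2a + 1 is not prime.
For a = 1, 2, 3 the conclusion holds.
a = 4: 2a + 1 = 9 = 3 × 3, composite.

a = 4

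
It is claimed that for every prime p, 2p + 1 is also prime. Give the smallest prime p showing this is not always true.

p = 7

A counterexample is any prime p such that 2p + 1 is not prime; we check each in order.
p = 2: 2p + 1 = 5, prime.
p = 3: 2p + 1 = 7, prime.
p = 5: 2p + 1 = 11, prime.
p = 7: 2p + 1 = 15 = 3 × 5, not prime.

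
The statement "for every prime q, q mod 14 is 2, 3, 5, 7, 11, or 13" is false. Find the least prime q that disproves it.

Check each prime q in order until the claim fails.
For q = 2, 3, 5, 7, 11, 13, 17, 19 the conclusion holds.
q = 23: 23 mod 14 = 9 — not in {2, 3, 5, 7, 11, 13}.
Hence q = 23 is a counterexample.

q = 23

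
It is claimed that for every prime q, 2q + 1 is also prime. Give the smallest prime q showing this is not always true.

q = 7

For q = 2, 3, 5 the conclusion holds.
q = 7: 2q + 1 = 15 = 3 × 5, not prime.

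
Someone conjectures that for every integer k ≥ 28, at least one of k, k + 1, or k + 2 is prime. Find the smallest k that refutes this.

k = 32

A counterexample is any integer k ≥ 28 such that k, k + 1, k + 2 are all composite; we check each in order.
k = 28: 29 is prime.
k = 29: 29 is prime.
k = 30: 31 is prime.
k = 31: 31 is prime.
k = 32: 32 = 2 × 16; 33 = 3 × 11; 34 = 2 × 17 — all composite.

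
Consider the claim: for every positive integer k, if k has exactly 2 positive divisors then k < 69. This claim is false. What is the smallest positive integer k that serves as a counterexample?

A counterexample is any positive integer k such that k has exactly 2 positive divisors but the claim fails; we check each in order.
For k = 2, 3, 5, 7, …, 59, 61, 67 the conclusion holds.
k = 71: τ(71) = 2; 71 ≥ 69.

k = 71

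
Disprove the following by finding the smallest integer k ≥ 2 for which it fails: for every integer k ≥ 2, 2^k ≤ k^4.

k = 17

For k = 2, 3, 4, 5, …, 14, 15, 16 the conclusion holds.
k = 17: 2^k = 131072 and k^4 = 83521, so 131072 > 83521.
Thus k = 17 disproves the claim, and no smaller k works.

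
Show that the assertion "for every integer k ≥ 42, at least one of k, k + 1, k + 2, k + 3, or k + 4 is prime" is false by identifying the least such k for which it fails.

k = 48

We need the least integer k ≥ 42 for which k, k + 1, k + 2, k + 3, k + 4 are all composite.
The first 6 eligible values, up to k = 47, all satisfy the conclusion.
k = 48: 48 = 2 × 24; 49 = 7 × 7; 50 = 2 × 25; 51 = 3 × 17; 52 = 2 × 26 — all composite.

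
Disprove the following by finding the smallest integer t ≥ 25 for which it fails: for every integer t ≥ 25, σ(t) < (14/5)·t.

t = 60

Check each integer t ≥ 25 in order until the claim fails.
For t = 25, 26, 27, 28, …, 57, 58, 59 the conclusion holds.
t = 60: σ(60) = 168; 168 ≥ 168.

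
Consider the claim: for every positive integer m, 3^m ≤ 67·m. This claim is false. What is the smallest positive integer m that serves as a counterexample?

m = 6

A counterexample is any positive integer m such that 3^m > 67·m; we check each in order.
For m = 1, 2, 3, 4, 5 the conclusion holds.
m = 6: 3^m = 729 and 67·m = 402, so 729 > 402.
Thus m = 6 disproves the claim, and no smaller m works.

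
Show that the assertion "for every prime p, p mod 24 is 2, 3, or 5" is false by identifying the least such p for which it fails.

Check each prime p in order until the claim fails.
p = 2: 2 mod 24 = 2.
p = 3: 3 mod 24 = 3.
p = 5: 5 mod 24 = 5.
p = 7: 7 mod 24 = 7 — not in {2, 3, 5}.
Hence p = 7 is a counterexample.

p = 7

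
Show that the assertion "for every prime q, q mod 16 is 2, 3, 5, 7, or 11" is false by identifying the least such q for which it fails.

We need the least prime q for which the claim fails.
q = 2: 2 mod 16 = 2.
q = 3: 3 mod 16 = 3.
q = 5: 5 mod 16 = 5.
q = 7: 7 mod 16 = 7.
q = 11: 11 mod 16 = 11.
q = 13: 13 mod 16 = 13 — not in {2, 3, 5, 7, 11}.
So q = 13 is the smallest counterexample.

q = 13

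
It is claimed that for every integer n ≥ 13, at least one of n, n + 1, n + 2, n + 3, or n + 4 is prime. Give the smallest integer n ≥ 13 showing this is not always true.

n = 24

For n = 13, 14, 15, 16, …, 21, 22, 23 the conclusion holds.
n = 24: 24 = 2 × 12; 25 = 5 × 5; 26 = 2 × 13; 27 = 3 × 9; 28 = 2 × 14 — all composite.
So n = 24 is the smallest counterexample.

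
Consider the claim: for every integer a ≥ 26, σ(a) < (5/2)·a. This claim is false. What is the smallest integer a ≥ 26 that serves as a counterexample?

We need the least integer a ≥ 26 for which the claim fails.
The first 10 eligible values, up to a = 35, all satisfy the conclusion.
a = 36: σ(36) = 91; 91 ≥ 90.

a = 36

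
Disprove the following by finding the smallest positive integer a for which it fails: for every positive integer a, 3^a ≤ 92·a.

The first 5 eligible values, up to a = 5, all satisfy the conclusion.
a = 6: 3^a = 729 and 92·a = 552, so 729 > 552.

a = 6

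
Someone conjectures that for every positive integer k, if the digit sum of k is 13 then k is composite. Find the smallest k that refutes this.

k = 67

k = 49: digit sum 13; 49 is composite.
k = 58: digit sum 13; 58 is composite.
k = 67: digit sum 13; 67 is prime, not composite.
So k = 67 is the smallest counterexample.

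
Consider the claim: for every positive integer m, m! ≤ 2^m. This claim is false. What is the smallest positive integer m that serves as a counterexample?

m = 4

A counterexample is any positive integer m such that m! > 2^m; we check each in order.
For m = 1, 2, 3 the conclusion holds.
m = 4: m! = 24 and 2^m = 16, so 24 > 16.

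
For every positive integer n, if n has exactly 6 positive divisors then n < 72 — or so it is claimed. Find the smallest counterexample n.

n = 75

We need the least positive integer n for which n has exactly 6 positive divisors but the claim fails.
The first 11 eligible values, up to n = 68, all satisfy the conclusion.
n = 75: τ(75) = 6; 75 ≥ 72.
So n = 75 is the smallest counterexample.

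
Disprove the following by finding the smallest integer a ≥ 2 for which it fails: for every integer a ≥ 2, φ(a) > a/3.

a = 6

A counterexample is any integer a ≥ 2 such that the claim fails; we check each in order.
The first 4 eligible values, up to a = 5, all satisfy the conclusion.
a = 6: φ(6) = 2 and 6/3 = 2, so φ(6) ≤ 6/3.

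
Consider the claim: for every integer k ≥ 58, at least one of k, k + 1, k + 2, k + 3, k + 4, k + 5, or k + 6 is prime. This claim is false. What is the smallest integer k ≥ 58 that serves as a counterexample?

We need the least integer k ≥ 58 for which k, k + 1, k + 2, k + 3, k + 4, k + 5, k + 6 are all composite.
For k = 58, 59, 60, 61, …, 87, 88, 89 the conclusion holds.
k = 90: 90 = 2 × 45; 91 = 7 × 13; 92 = 2 × 46; 93 = 3 × 31; 94 = 2 × 47; 95 = 5 × 19; 96 = 2 × 48 — all composite.
Thus k = 90 disproves the claim, and no smaller k works.

k = 90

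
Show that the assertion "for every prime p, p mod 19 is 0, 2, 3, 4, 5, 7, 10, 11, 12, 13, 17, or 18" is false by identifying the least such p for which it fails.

p = 47

Check each prime p in order until the claim fails.
For p = 2, 3, 5, 7, …, 37, 41, 43 the conclusion holds.
p = 47: 47 mod 19 = 9 — not in {0, 2, 3, 4, 5, 7, 10, 11, 12, 13, 17, 18}.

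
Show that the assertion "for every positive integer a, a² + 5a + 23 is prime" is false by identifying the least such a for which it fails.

For a = 1, 2, 3, 4, …, 11, 12, 13 the conclusion holds.
a = 14: a² + 5a + 23 = 289 = 17 × 17, composite.
Hence a = 14 is a counterexample.

a = 14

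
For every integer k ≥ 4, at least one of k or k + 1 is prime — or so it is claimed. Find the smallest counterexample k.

Check each integer k ≥ 4 in order until k, k + 1 are both composite.
k = 4: 5 is prime.
k = 5: 5 is prime.
k = 6: 7 is prime.
k = 7: 7 is prime.
k = 8: 8 = 2 × 4; 9 = 3 × 3 — both composite.
So k = 8 is the smallest counterexample.

k = 8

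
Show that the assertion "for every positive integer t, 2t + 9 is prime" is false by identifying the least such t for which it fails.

t = 3

For t = 1, 2 the conclusion holds.
t = 3: 2t + 9 = 15 = 3 × 5, composite.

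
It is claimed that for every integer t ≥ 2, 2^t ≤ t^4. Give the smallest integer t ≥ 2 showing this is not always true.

t = 17

We need the least integer t ≥ 2 for which 2^t > t^4.
For t = 2, 3, 4, 5, …, 14, 15, 16 the conclusion holds.
t = 17: 2^t = 131072 and t^4 = 83521, so 131072 > 83521.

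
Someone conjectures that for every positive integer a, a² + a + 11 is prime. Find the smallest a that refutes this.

A counterexample is any positive integer a such that a² + a + 11 is not prime; we check each in order.
For a = 1, 2, 3, 4, 5, 6, 7, 8, 9 the conclusion holds.
a = 10: a² + a + 11 = 121 = 11 × 11, composite.
Thus a = 10 disproves the claim, and no smaller a works.

a = 10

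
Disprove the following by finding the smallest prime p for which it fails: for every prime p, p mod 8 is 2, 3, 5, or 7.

Check each prime p in order until the claim fails.
For p = 2, 3, 5, 7, 11, 13 the conclusion holds.
p = 17: 17 mod 8 = 1 — not in {2, 3, 5, 7}.
So p = 17 is the smallest counterexample.

p = 17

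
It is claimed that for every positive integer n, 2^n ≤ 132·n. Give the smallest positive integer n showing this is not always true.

Check each positive integer n in order until 2^n > 132·n.
The first 10 eligible values, up to n = 10, all satisfy the conclusion.
n = 11: 2^n = 2048 and 132·n = 1452, so 2048 > 1452.
Hence n = 11 is a counterexample.

n = 11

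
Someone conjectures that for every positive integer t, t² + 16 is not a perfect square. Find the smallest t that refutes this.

Check each positive integer t in order until t² + 16 is a perfect square.
For t = 1, 2 the conclusion holds.
t = 3: 3² + 16 = 25 = 5², a perfect square.
Hence t = 3 is a counterexample.

t = 3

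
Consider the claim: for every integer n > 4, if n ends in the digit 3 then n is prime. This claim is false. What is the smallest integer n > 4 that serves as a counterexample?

Check each integer n > 4 in order until n ends in the digit 3 but n is not prime.
For n = 13, 23 the conclusion holds.
n = 33: 33 ends in 3; 33 = 3 × 11, composite.

n = 33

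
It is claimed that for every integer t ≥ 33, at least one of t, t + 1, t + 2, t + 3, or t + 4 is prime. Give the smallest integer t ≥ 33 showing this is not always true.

We need the least integer t ≥ 33 for which t, t + 1, t + 2, t + 3, t + 4 are all composite.
For t = 33, 34, 35, 36, …, 45, 46, 47 the conclusion holds.
t = 48: 48 = 2 × 24; 49 = 7 × 7; 50 = 2 × 25; 51 = 3 × 17; 52 = 2 × 26 — all composite.

t = 48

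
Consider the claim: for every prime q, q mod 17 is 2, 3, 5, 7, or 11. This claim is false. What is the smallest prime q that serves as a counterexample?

q = 13

We need the least prime q for which the claim fails.
For q = 2, 3, 5, 7, 11 the conclusion holds.
q = 13: 13 mod 17 = 13 — not in {2, 3, 5, 7, 11}.
Thus q = 13 disproves the claim, and no smaller q works.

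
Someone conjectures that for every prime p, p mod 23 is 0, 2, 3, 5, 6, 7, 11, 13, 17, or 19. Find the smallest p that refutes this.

p = 31

We need the least prime p for which the claim fails.
For p = 2, 3, 5, 7, 11, 13, 17, 19, 23, 29 the conclusion holds.
p = 31: 31 mod 23 = 8 — not in {0, 2, 3, 5, 6, 7, 11, 13, 17, 19}.
So p = 31 is the smallest counterexample.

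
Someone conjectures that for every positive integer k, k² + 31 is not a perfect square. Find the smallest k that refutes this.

A counterexample is any positive integer k such that k² + 31 is a perfect square; we check each in order.
The first 14 eligible values, up to k = 14, all satisfy the conclusion.
k = 15: 15² + 31 = 256 = 16², a perfect square.

k = 15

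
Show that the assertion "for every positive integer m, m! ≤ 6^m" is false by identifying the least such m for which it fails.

We need the least positive integer m for which m! > 6^m.
For m = 1, 2, 3, 4, …, 11, 12, 13 the conclusion holds.
m = 14: m! = 87178291200 and 6^m = 78364164096, so 87178291200 > 78364164096.
Hence m = 14 is a counterexample.

m = 14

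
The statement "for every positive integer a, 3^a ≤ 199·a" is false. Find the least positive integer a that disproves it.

a = 7

a = 1: 3^a = 3 and 199·a = 199, so 3 ≤ 199.
a = 2: 3^a = 9 and 199·a = 398, so 9 ≤ 398.
a = 3: 3^a = 27 and 199·a = 597, so 27 ≤ 597.
a = 4: 3^a = 81 and 199·a = 796, so 81 ≤ 796.
a = 5: 3^a = 243 and 199·a = 995, so 243 ≤ 995.
a = 6: 3^a = 729 and 199·a = 1194, so 729 ≤ 1194.
a = 7: 3^a = 2187 and 199·a = 1393, so 2187 > 1393.
Hence a = 7 is a counterexample.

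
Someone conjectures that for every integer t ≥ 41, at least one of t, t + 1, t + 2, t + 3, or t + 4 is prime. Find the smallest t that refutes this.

t = 48

t = 41: 41 is prime.
t = 42: 43 is prime.
t = 43: 43 is prime.
t = 44: 47 is prime.
t = 45: 47 is prime.
t = 46: 47 is prime.
t = 47: 47 is prime.
t = 48: 48 = 2 × 24; 49 = 7 × 7; 50 = 2 × 25; 51 = 3 × 17; 52 = 2 × 26 — all composite.
Hence t = 48 is a counterexample.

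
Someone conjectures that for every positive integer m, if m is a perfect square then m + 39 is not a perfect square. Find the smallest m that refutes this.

The first 4 eligible values, up to m = 16, all satisfy the conclusion.
m = 25: 25 = 5² and 25 + 39 = 64 = 8².

m = 25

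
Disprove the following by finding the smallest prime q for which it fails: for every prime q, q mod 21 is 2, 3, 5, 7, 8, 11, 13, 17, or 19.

We need the least prime q for which the claim fails.
The first 10 eligible values, up to q = 29, all satisfy the conclusion.
q = 31: 31 mod 21 = 10 — not in {2, 3, 5, 7, 8, 11, 13, 17, 19}.

q = 31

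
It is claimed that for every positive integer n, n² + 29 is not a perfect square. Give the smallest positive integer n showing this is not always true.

For n = 1, 2, 3, 4, …, 11, 12, 13 the conclusion holds.
n = 14: 14² + 29 = 225 = 15², a perfect square.
Hence n = 14 is a counterexample.

n = 14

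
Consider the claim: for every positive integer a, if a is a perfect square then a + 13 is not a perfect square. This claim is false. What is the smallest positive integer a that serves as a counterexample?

Check each positive integer a in order until a is a perfect square but a + 13 is a perfect square.
The first 5 eligible values, up to a = 25, all satisfy the conclusion.
a = 36: 36 = 6² and 36 + 13 = 49 = 7².
Thus a = 36 disproves the claim, and no smaller a works.

a = 36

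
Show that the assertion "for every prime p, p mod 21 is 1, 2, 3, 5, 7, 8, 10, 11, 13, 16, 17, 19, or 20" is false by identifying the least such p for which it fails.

p = 67

A counterexample is any prime p such that the claim fails; we check each in order.
For p = 2, 3, 5, 7, …, 53, 59, 61 the conclusion holds.
p = 67: 67 mod 21 = 4 — not in {1, 2, 3, 5, 7, 8, 10, 11, 13, 16, 17, 19, 20}.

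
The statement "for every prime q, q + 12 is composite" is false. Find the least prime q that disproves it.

A counterexample is any prime q such that q + 12 is prime; we check each in order.
For q = 2, 3 the conclusion holds.
q = 5: q + 12 = 17, prime — not composite.

q = 5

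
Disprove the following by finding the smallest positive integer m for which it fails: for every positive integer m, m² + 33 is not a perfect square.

m = 4

A counterexample is any positive integer m such that m² + 33 is a perfect square; we check each in order.
m = 1: 1² + 33 = 34, not a perfect square.
m = 2: 2² + 33 = 37, not a perfect square.
m = 3: 3² + 33 = 42, not a perfect square.
m = 4: 4² + 33 = 49 = 7², a perfect square.
Thus m = 4 disproves the claim, and no smaller m works.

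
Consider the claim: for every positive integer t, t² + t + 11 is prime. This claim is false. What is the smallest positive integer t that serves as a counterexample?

For t = 1, 2, 3, 4, 5, 6, 7, 8, 9 the conclusion holds.
t = 10: t² + t + 11 = 121 = 11 × 11, composite.
Thus t = 10 disproves the claim, and no smaller t works.

t = 10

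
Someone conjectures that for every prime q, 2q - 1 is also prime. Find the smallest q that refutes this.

Check each prime q in order until 2q - 1 is not prime.
For q = 2, 3 the conclusion holds.
q = 5: 2q - 1 = 9 = 3 × 3, not prime.

q = 5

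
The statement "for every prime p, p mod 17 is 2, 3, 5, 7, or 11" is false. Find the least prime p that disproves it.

A counterexample is any prime p such that the claim fails; we check each in order.
For p = 2, 3, 5, 7, 11 the conclusion holds.
p = 13: 13 mod 17 = 13 — not in {2, 3, 5, 7, 11}.
Thus p = 13 disproves the claim, and no smaller p works.

p = 13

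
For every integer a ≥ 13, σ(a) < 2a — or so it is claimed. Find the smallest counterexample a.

a = 18

For a = 13, 14, 15, 16, 17 the conclusion holds.
a = 18: σ(18) = 39; 39 ≥ 36.
So a = 18 is the smallest counterexample.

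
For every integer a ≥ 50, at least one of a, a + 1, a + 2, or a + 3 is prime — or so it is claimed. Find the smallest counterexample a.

Check each integer a ≥ 50 in order until a, a + 1, a + 2, a + 3 are all composite.
For a = 50, 51, 52, 53 the conclusion holds.
a = 54: 54 = 2 × 27; 55 = 5 × 11; 56 = 2 × 28; 57 = 3 × 19 — all composite.

a = 54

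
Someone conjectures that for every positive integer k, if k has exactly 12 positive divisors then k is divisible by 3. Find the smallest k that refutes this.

For k = 60, 72, 84, 90, 96, 108, 126, 132 the conclusion holds.
k = 140: τ(140) = 12; 140 mod 3 = 2.

k = 140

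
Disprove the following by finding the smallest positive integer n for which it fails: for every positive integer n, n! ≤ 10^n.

n = 25

We need the least positive integer n for which n! > 10^n.
For n = 1, 2, 3, 4, …, 22, 23, 24 the conclusion holds.
n = 25: n! = 15511210043330985984000000 and 10^n = 10000000000000000000000000, so 15511210043330985984000000 > 10000000000000000000000000.
Hence n = 25 is a counterexample.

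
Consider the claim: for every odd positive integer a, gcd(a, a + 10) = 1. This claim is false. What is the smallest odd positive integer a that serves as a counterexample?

a = 1: gcd(1, 11) = 1.
a = 3: gcd(3, 13) = 1.
a = 5: gcd(5, 15) = 5.
So a = 5 is the smallest counterexample.

a = 5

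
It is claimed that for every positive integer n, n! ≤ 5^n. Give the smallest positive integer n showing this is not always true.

Check each positive integer n in order until n! > 5^n.
For n = 1, 2, 3, 4, …, 9, 10, 11 the conclusion holds.
n = 12: n! = 479001600 and 5^n = 244140625, so 479001600 > 244140625.
Hence n = 12 is a counterexample.

n = 12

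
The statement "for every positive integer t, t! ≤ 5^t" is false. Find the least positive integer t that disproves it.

t = 12

A counterexample is any positive integer t such that t! > 5^t; we check each in order.
The first 11 eligible values, up to t = 11, all satisfy the conclusion.
t = 12: t! = 479001600 and 5^t = 244140625, so 479001600 > 244140625.
Hence t = 12 is a counterexample.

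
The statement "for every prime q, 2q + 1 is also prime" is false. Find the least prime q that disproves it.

q = 7

q = 2: 2q + 1 = 5, prime.
q = 3: 2q + 1 = 7, prime.
q = 5: 2q + 1 = 11, prime.
q = 7: 2q + 1 = 15 = 3 × 5, not prime.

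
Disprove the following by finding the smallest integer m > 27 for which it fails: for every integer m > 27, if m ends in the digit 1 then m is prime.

m = 51

For m = 31, 41 the conclusion holds.
m = 51: 51 ends in 1; 51 = 3 × 17, composite.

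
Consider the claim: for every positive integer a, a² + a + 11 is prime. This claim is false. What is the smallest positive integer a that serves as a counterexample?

a = 10

A counterexample is any positive integer a such that a² + a + 11 is not prime; we check each in order.
For a = 1, 2, 3, 4, 5, 6, 7, 8, 9 the conclusion holds.
a = 10: a² + a + 11 = 121 = 11 × 11, composite.
Hence a = 10 is a counterexample.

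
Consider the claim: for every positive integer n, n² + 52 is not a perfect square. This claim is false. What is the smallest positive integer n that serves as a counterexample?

n = 12

Check each positive integer n in order until n² + 52 is a perfect square.
The first 11 eligible values, up to n = 11, all satisfy the conclusion.
n = 12: 12² + 52 = 196 = 14², a perfect square.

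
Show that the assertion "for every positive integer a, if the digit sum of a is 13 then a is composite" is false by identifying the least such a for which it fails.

a = 67

We need the least positive integer a for which the digit sum of a is 13 but a is prime.
a = 49: digit sum 13; 49 is composite.
a = 58: digit sum 13; 58 is composite.
a = 67: digit sum 13; 67 is prime, not composite.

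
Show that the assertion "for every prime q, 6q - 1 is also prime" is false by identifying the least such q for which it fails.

q = 11

Check each prime q in order until 6q - 1 is not prime.
The first 4 eligible values, up to q = 7, all satisfy the conclusion.
q = 11: 6q - 1 = 65 = 5 × 13, not prime.
Hence q = 11 is a counterexample.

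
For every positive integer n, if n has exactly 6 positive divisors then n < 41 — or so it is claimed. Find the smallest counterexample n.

We need the least positive integer n for which n has exactly 6 positive divisors but the claim fails.
The first 5 eligible values, up to n = 32, all satisfy the conclusion.
n = 44: τ(44) = 6; 44 ≥ 41.
Hence n = 44 is a counterexample.

n = 44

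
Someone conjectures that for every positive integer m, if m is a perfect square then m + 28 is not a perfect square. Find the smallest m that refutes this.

Check each positive integer m in order until m is a perfect square but m + 28 is a perfect square.
The first 5 eligible values, up to m = 25, all satisfy the conclusion.
m = 36: 36 = 6² and 36 + 28 = 64 = 8².
Thus m = 36 disproves the claim, and no smaller m works.

m = 36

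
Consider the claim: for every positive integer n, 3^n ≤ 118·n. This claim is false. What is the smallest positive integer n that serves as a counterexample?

Check each positive integer n in order until 3^n > 118·n.
For n = 1, 2, 3, 4, 5 the conclusion holds.
n = 6: 3^n = 729 and 118·n = 708, so 729 > 708.

n = 6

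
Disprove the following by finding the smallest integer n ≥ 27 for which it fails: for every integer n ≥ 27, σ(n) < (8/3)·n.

A counterexample is any integer n ≥ 27 such that the claim fails; we check each in order.
For n = 27, 28, 29, 30, …, 57, 58, 59 the conclusion holds.
n = 60: σ(60) = 168; 168 ≥ 160.
So n = 60 is the smallest counterexample.

n = 60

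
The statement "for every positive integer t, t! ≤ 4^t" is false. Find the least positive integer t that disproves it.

A counterexample is any positive integer t such that t! > 4^t; we check each in order.
For t = 1, 2, 3, 4, 5, 6, 7, 8 the conclusion holds.
t = 9: t! = 362880 and 4^t = 262144, so 362880 > 262144.

t = 9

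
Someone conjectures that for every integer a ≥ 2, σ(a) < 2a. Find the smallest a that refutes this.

a = 6

A counterexample is any integer a ≥ 2 such that the claim fails; we check each in order.
a = 2: σ(2) = 3; 3 < 4.
a = 3: σ(3) = 4; 4 < 6.
a = 4: σ(4) = 7; 7 < 8.
a = 5: σ(5) = 6; 6 < 10.
a = 6: σ(6) = 12; 12 ≥ 12.
Hence a = 6 is a counterexample.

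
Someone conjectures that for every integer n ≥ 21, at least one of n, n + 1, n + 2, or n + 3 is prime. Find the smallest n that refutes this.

A counterexample is any integer n ≥ 21 such that n, n + 1, n + 2, n + 3 are all composite; we check each in order.
n = 21: 23 is prime.
n = 22: 23 is prime.
n = 23: 23 is prime.
n = 24: 24 = 2 × 12; 25 = 5 × 5; 26 = 2 × 13; 27 = 3 × 9 — all composite.
So n = 24 is the smallest counterexample.

n = 24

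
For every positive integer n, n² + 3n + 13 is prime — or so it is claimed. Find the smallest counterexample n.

A counterexample is any positive integer n such that n² + 3n + 13 is not prime; we check each in order.
n = 1: n² + 3n + 13 = 17, prime.
n = 2: n² + 3n + 13 = 23, prime.
n = 3: n² + 3n + 13 = 31, prime.
n = 4: n² + 3n + 13 = 41, prime.
n = 5: n² + 3n + 13 = 53, prime.
n = 6: n² + 3n + 13 = 67, prime.
n = 7: n² + 3n + 13 = 83, prime.
n = 8: n² + 3n + 13 = 101, prime.
n = 9: n² + 3n + 13 = 121 = 11 × 11, composite.
So n = 9 is the smallest counterexample.

n = 9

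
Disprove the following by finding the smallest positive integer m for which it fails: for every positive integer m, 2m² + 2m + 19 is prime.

We need the least positive integer m for which 2m² + 2m + 19 is not prime.
The first 17 eligible values, up to m = 17, all satisfy the conclusion.
m = 18: 2m² + 2m + 19 = 703 = 19 × 37, composite.
So m = 18 is the smallest counterexample.

m = 18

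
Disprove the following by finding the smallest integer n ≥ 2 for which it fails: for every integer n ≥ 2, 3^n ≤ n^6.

We need the least integer n ≥ 2 for which 3^n > n^6.
The first 13 eligible values, up to n = 14, all satisfy the conclusion.
n = 15: 3^n = 14348907 and n^6 = 11390625, so 14348907 > 11390625.

n = 15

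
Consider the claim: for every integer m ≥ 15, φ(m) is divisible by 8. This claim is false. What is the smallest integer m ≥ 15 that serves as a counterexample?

m = 18

For m = 15, 16, 17 the conclusion holds.
m = 18: φ(18) = 6; 6 mod 8 = 6.
Hence m = 18 is a counterexample.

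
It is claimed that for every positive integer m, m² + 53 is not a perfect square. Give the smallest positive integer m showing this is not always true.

For m = 1, 2, 3, 4, …, 23, 24, 25 the conclusion holds.
m = 26: 26² + 53 = 729 = 27², a perfect square.
Hence m = 26 is a counterexample.

m = 26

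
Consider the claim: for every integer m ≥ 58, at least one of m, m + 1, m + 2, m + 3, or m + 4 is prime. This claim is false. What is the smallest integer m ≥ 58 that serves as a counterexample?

We need the least integer m ≥ 58 for which m, m + 1, m + 2, m + 3, m + 4 are all composite.
m = 58: 59 is prime.
m = 59: 59 is prime.
m = 60: 61 is prime.
m = 61: 61 is prime.
m = 62: 62 = 2 × 31; 63 = 3 × 21; 64 = 2 × 32; 65 = 5 × 13; 66 = 2 × 33 — all composite.

m = 62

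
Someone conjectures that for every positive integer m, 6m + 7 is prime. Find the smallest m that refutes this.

m = 3

We need the least positive integer m for which 6m + 7 is not prime.
m = 1: 6m + 7 = 13, prime.
m = 2: 6m + 7 = 19, prime.
m = 3: 6m + 7 = 25 = 5 × 5, composite.
So m = 3 is the smallest counterexample.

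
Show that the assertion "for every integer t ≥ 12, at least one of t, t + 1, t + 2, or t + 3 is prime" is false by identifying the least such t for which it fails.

t = 24

A counterexample is any integer t ≥ 12 such that t, t + 1, t + 2, t + 3 are all composite; we check each in order.
The first 12 eligible values, up to t = 23, all satisfy the conclusion.
t = 24: 24 = 2 × 12; 25 = 5 × 5; 26 = 2 × 13; 27 = 3 × 9 — all composite.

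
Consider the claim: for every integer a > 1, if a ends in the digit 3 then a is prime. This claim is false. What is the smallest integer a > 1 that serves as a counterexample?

For a = 3, 13, 23 the conclusion holds.
a = 33: 33 ends in 3; 33 = 3 × 11, composite.
Thus a = 33 disproves the claim, and no smaller a works.

a = 33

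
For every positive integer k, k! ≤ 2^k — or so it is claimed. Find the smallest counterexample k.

We need the least positive integer k for which k! > 2^k.
k = 1: k! = 1 and 2^k = 2, so 1 ≤ 2.
k = 2: k! = 2 and 2^k = 4, so 2 ≤ 4.
k = 3: k! = 6 and 2^k = 8, so 6 ≤ 8.
k = 4: k! = 24 and 2^k = 16, so 24 > 16.

k = 4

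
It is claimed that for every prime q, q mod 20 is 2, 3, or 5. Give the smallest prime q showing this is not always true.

q = 2: 2 mod 20 = 2.
q = 3: 3 mod 20 = 3.
q = 5: 5 mod 20 = 5.
q = 7: 7 mod 20 = 7 — not in {2, 3, 5}.

q = 7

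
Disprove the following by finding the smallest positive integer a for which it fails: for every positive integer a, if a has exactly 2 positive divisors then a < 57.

A counterexample is any positive integer a such that a has exactly 2 positive divisors but the claim fails; we check each in order.
For a = 2, 3, 5, 7, …, 43, 47, 53 the conclusion holds.
a = 59: τ(59) = 2; 59 ≥ 57.
Hence a = 59 is a counterexample.

a = 59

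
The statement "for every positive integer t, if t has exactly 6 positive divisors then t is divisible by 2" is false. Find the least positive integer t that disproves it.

t = 45

A counterexample is any positive integer t such that t has exactly 6 positive divisors but t is not divisible by 2; we check each in order.
For t = 12, 18, 20, 28, 32, 44 the conclusion holds.
t = 45: τ(45) = 6; 45 mod 2 = 1.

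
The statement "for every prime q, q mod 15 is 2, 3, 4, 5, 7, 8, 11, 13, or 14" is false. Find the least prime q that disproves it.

q = 31

For q = 2, 3, 5, 7, 11, 13, 17, 19, 23, 29 the conclusion holds.
q = 31: 31 mod 15 = 1 — not in {2, 3, 4, 5, 7, 8, 11, 13, 14}.
Thus q = 31 disproves the claim, and no smaller q works.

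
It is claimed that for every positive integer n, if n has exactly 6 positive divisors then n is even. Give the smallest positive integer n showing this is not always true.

The first 6 eligible values, up to n = 44, all satisfy the conclusion.
n = 45: divisors of 45: 1, 3, 5, 9, 15, 45; 45 is odd.

n = 45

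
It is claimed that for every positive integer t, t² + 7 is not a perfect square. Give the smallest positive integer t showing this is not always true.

t = 3

t = 1: 1² + 7 = 8, not a perfect square.
t = 2: 2² + 7 = 11, not a perfect square.
t = 3: 3² + 7 = 16 = 4², a perfect square.
So t = 3 is the smallest counterexample.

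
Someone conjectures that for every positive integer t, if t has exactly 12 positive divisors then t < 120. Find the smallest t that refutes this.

t = 126

Check each positive integer t in order until t has exactly 12 positive divisors but the claim fails.
For t = 60, 72, 84, 90, 96, 108 the conclusion holds.
t = 126: τ(126) = 12; 126 ≥ 120.
Thus t = 126 disproves the claim, and no smaller t works.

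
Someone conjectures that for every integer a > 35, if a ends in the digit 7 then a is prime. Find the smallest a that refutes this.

a = 37: 37 ends in 7 and is prime.
a = 47: 47 ends in 7 and is prime.
a = 57: 57 ends in 7; 57 = 3 × 19, composite.
Hence a = 57 is a counterexample.

a = 57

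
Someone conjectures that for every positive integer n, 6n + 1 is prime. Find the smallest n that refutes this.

Check each positive integer n in order until 6n + 1 is not prime.
n = 1: 6n + 1 = 7, prime.
n = 2: 6n + 1 = 13, prime.
n = 3: 6n + 1 = 19, prime.
n = 4: 6n + 1 = 25 = 5 × 5, composite.
Thus n = 4 disproves the claim, and no smaller n works.

n = 4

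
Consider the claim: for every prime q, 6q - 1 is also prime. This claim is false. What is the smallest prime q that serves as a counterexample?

q = 11

q = 2: 6q - 1 = 11, prime.
q = 3: 6q - 1 = 17, prime.
q = 5: 6q - 1 = 29, prime.
q = 7: 6q - 1 = 41, prime.
q = 11: 6q - 1 = 65 = 5 × 13, not prime.
Hence q = 11 is a counterexample.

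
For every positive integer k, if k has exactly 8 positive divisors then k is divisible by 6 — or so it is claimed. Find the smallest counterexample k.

k = 40

k = 24: τ(24) = 8; 24 mod 6 = 0.
k = 30: τ(30) = 8; 30 mod 6 = 0.
k = 40: τ(40) = 8; 40 mod 6 = 4.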